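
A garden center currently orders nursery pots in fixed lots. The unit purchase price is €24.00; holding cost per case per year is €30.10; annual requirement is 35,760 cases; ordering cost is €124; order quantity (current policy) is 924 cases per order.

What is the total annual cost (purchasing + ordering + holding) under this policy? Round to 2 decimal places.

€876,945.16

Orders/yr = 35,760/924 = 38.701; ordering cost = 38.701 × €124 = €4,798.96
Average inventory = 924/2 = 462; holding cost = 462 × €30.1 = €13,906.20
Purchase cost = D·C = 35,760 × 24 = €858,240.00
Total = €4,798.96 + €13,906.20 + €858,240.00 = €876,945.16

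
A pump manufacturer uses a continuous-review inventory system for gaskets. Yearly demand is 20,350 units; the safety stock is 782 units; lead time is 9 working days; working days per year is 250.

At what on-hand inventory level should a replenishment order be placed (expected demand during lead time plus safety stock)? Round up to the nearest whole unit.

Daily demand d = 20,350 / 250 = 81.400 units/day
Demand during lead time = 81.400 × 9 = 732.60
Reorder point = 732.60 + 782 = 1,514.60 → round up

1,515 units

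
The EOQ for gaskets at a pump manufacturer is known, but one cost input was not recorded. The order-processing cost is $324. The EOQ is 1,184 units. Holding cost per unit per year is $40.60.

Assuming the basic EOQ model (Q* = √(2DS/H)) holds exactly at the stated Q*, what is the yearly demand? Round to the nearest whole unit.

Since Q* = (2DS/H)^½, squaring gives Q*²·H = 2DS.
D = Q²H / (2S) = 1,184² × 40.6 / (2 × 324) = 87,832.34

87,832 units per year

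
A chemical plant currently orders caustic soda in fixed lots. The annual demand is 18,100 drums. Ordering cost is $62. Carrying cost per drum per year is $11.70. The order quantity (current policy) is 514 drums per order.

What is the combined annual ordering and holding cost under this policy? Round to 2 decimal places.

$5,190.17

Orders/yr = 18,100/514 = 35.214; ordering cost = 35.214 × $62 = $2,183.27
Average inventory = 514/2 = 257; holding cost = 257 × $11.7 = $3,006.90
Total = $2,183.27 + $3,006.90 = $5,190.17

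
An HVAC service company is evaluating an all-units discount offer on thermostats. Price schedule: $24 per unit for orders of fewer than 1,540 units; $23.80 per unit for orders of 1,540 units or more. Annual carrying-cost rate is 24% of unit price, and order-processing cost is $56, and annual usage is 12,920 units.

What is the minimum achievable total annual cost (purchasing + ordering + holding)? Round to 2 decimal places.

$312,364.06

H₁ = 24%×$24 = $5.7600;  H₂ = 24%×$23.80 = $5.7120
EOQ₁ = √(2×12,920×56/5.7600) = 501.22  (< 1,540, feasible at tier 1)
EOQ₂ = √(2×12,920×56/5.7120) = 503.32  (< 1,540 → use Q = 1,540 at tier-2 price)
TC(tier 1 (EOQ₁), Q≈501.2) = $312,967.03
TC(tier 2, Q≈1,540.0) = $312,364.06
Minimum at tier 2: $312,364.06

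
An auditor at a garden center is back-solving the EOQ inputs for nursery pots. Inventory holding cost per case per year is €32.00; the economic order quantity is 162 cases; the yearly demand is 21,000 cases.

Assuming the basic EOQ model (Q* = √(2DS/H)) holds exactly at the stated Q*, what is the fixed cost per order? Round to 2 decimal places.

€20.00

From Q* = √(2DS/H) ⇒ Q*² = 2DS/H.
S = Q²H / (2D) = 162² × 32 / (2 × 21,000) = 19.9954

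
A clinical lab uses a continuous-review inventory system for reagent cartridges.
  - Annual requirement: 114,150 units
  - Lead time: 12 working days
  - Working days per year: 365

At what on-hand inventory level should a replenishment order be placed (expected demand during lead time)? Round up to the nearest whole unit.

Daily demand d = 114,150 / 365 = 312.740 units/day
Demand during lead time = 312.740 × 12 = 3,752.88
Reorder point = 3,752.88 → round up

3,753 units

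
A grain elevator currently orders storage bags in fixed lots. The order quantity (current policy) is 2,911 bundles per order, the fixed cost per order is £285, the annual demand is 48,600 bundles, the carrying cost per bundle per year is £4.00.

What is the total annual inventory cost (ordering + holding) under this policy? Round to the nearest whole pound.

Orders/yr = 48,600/2,911 = 16.695; ordering cost = 16.695 × £285 = £4,758.16
Average inventory = 2,911/2 = 1455.5; holding cost = 1455.5 × £4 = £5,822.00
Total = £4,758.16 + £5,822.00 = £10,580.16

£10,580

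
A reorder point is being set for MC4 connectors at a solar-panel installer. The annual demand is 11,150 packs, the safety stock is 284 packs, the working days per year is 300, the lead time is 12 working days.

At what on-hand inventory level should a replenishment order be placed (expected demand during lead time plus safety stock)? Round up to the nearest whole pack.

Daily demand d = 11,150 / 300 = 37.167 packs/day
Demand during lead time = 37.167 × 12 = 446.00
Reorder point = 446.00 + 284 = 730.00 → round up

730 packs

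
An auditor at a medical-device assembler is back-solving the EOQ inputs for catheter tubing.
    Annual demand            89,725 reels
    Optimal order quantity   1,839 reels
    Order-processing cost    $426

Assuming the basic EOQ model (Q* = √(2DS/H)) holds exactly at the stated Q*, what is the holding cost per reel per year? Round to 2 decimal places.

$22.60

From Q* = √(2DS/H) ⇒ Q*² = 2DS/H.
H = 2DS / Q² = 2 × 89,725 × 426 / 1,839² = 22.6042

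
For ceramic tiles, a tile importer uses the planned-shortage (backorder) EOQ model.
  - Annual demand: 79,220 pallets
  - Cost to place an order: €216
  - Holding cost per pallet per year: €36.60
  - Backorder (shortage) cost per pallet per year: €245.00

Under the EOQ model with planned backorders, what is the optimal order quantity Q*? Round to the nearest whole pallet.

Basic EOQ = √(2·79,220·216/36.6) = 966.983
Backorder adjustment √((H+b)/b) = √((36.6+245)/245) = 1.0721
Q* = 966.983 × 1.0721 ≈ 1,036.70

1,037 pallets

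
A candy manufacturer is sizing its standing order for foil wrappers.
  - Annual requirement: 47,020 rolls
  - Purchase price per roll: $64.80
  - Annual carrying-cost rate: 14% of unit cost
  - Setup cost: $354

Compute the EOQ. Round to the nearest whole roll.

1,916 rolls

Holding cost per roll per year: H = 14% × $64.8 = $9.0720
2DS/H = 2·47,020·354/9.072 = 3,669,550.26
EOQ = √3,669,550.26 ≈ 1,915.61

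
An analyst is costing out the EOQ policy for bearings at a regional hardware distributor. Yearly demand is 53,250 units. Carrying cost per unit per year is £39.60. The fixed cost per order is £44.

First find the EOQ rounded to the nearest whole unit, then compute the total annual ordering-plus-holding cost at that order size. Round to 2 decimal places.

Optimal lot size Q* = (2 × 53,250 × £44 / £39.6)^½ ≈ 344.00 → Q = 344 units
Orders/yr = 53,250/344 = 154.797; ordering cost = 154.797 × £44 = £6,811.05
Average inventory = 344/2 = 172; holding cost = 172 × £39.6 = £6,811.20
Total = £6,811.05 + £6,811.20 = £13,622.25

£13,622.25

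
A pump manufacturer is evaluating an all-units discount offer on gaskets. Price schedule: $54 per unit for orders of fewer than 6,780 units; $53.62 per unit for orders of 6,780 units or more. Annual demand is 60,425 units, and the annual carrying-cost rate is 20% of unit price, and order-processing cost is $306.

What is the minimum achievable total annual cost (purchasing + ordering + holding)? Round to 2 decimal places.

$3,279,070.01

H₁ = 20%×$54 = $10.8000;  H₂ = 20%×$53.62 = $10.7240
EOQ₁ = √(2×60,425×306/10.8000) = 1,850.43  (< 6,780, feasible at tier 1)
EOQ₂ = √(2×60,425×306/10.7240) = 1,856.97  (< 6,780 → use Q = 6,780 at tier-2 price)
TC(tier 1 (EOQ₁), Q≈1,850.4) = $3,282,934.62
TC(tier 2, Q≈6,780.0) = $3,279,070.01
Minimum at tier 2: $3,279,070.01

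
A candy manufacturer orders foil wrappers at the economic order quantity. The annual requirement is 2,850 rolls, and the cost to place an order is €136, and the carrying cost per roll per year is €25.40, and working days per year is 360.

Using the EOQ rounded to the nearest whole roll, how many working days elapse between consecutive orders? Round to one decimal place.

Optimal lot size Q* = (2 × 2,850 × €136 / €25.4)^½ ≈ 174.70 → Q = 175 rolls
Cycle time = (working days × Q)/D = (360 × 175) / 2,850 = 22.105 days

22.1 days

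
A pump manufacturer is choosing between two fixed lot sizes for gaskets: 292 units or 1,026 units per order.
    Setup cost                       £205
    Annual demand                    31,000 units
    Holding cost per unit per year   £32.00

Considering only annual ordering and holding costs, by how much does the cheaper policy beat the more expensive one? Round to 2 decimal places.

£3,825.74

For each Q, cost = (D/Q)·S + (Q/2)·H.
TC(292) = (31,000/292)×205 + (292/2)×32 = £26,435.70
TC(1,026) = (31,000/1,026)×205 + (1,026/2)×32 = £22,609.96
|ΔTC| = |£26,435.70 − £22,609.96| = £3,825.74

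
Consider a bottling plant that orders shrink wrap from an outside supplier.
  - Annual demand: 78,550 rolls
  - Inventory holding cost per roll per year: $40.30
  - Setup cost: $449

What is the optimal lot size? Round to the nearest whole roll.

1,323 rolls

Q* = √(2·D·S / H) = √(2·78,550·449 / 40.3) = √1,750,320.1 ≈ 1,323.00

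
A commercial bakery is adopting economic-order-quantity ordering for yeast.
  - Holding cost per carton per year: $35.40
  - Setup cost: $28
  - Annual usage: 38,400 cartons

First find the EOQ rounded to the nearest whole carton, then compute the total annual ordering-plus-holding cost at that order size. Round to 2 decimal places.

$8,724.93

Optimal lot size Q* = (2 × 38,400 × $28 / $35.4)^½ ≈ 246.47 → Q = 246 cartons
Orders/yr = 38,400/246 = 156.098; ordering cost = 156.098 × $28 = $4,370.73
Average inventory = 246/2 = 123; holding cost = 123 × $35.4 = $4,354.20
Total = $4,370.73 + $4,354.20 = $8,724.93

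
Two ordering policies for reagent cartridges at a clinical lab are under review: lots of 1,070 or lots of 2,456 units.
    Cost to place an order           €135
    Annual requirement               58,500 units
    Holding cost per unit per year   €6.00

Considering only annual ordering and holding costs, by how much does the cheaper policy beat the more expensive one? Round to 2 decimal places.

€7.25

For each Q, cost = (D/Q)·S + (Q/2)·H.
TC(1,070) = (58,500/1,070)×135 + (1,070/2)×6 = €10,590.84
TC(2,456) = (58,500/2,456)×135 + (2,456/2)×6 = €10,583.59
Cheaper: Q = 2,456.  Difference = €7.25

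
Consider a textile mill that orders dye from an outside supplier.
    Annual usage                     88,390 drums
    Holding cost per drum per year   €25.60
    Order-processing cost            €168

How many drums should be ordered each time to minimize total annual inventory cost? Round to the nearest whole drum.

2DS/H = 2·88,390·168/25.6 = 1,160,118.75
EOQ = √1,160,118.75 ≈ 1,077.09

1,077 drums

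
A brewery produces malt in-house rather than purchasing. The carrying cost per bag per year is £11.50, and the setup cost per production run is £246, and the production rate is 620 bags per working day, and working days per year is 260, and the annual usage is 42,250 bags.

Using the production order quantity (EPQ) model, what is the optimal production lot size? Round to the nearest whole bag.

Daily demand d = 42,250/260 = 162.500; p = 620; 1 − d/p = 0.73790
EPQ = √(2DS / (H(1 − d/p)))
    = √(2 × 42,250 × 246 / (11.5 × 0.73790)) ≈ 1,565.12

1,565 bags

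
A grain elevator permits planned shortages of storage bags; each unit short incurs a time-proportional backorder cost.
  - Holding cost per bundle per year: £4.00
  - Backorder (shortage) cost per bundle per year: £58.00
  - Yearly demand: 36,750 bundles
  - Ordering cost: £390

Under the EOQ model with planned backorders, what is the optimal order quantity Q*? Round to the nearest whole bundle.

2,768 bundles

Basic EOQ = √(2·36,750·390/4) = 2,676.985
Backorder adjustment √((H+b)/b) = √((4+58)/58) = 1.0339
Q* = 2,676.985 × 1.0339 ≈ 2,767.76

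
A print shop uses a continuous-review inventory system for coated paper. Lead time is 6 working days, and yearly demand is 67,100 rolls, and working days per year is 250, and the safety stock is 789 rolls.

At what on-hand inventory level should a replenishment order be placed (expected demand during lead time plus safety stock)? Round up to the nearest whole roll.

Daily demand d = 67,100 / 250 = 268.400 rolls/day
Demand during lead time = 268.400 × 6 = 1,610.40
Reorder point = 1,610.40 + 789 = 2,399.40 → round up

2,400 rolls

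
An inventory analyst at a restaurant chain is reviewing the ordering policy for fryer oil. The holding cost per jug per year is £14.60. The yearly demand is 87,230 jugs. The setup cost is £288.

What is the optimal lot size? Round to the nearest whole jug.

Q* = √(2·D·S / H) = √(2·87,230·288 / 14.6) = √3,441,402.7 ≈ 1,855.10

1,855 jugs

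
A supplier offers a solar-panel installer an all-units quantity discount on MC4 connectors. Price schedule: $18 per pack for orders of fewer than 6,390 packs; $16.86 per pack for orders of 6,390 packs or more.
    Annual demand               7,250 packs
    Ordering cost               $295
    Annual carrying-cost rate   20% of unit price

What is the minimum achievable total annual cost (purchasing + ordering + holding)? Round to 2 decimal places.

H₁ = 20%×$18 = $3.6000;  H₂ = 20%×$16.86 = $3.3720
EOQ₁ = √(2×7,250×295/3.6000) = 1,090.04  (< 6,390, feasible at tier 1)
EOQ₂ = √(2×7,250×295/3.3720) = 1,126.29  (< 6,390 → use Q = 6,390 at tier-2 price)
TC(tier 1 (EOQ₁), Q≈1,090.0) = $134,424.16
TC(tier 2, Q≈6,390.0) = $133,343.24
Minimum at tier 2: $133,343.24

$133,343.24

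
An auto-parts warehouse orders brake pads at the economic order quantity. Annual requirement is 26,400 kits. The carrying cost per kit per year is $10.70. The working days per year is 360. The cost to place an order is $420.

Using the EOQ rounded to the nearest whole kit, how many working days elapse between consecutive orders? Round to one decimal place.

19.6 days

EOQ = √(2DS/H) = √(2 × 26,400 × 420 / 10.7)
    = √(2,072,523.36) ≈ 1,439.63 → Q = 1,440 kits
T = Q/D × 360 days = 1,440/26,400 × 360 = 19.636 days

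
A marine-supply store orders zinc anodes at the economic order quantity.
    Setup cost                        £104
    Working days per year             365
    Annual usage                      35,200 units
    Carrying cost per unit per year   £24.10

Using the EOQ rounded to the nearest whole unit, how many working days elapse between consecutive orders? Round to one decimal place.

2DS/H = 2·35,200·104/24.1 = 303,800.83
EOQ = √303,800.83 ≈ 551.18 → Q = 551 units
Cycle time = (working days × Q)/D = (365 × 551) / 35,200 = 5.713 days

5.7 days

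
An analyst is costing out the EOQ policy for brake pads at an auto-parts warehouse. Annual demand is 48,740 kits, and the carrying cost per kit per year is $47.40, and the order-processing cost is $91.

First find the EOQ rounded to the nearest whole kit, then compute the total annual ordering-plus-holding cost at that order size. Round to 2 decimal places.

$20,505.38

Q* = √(2·D·S / H) = √(2·48,740·91 / 47.4) = √187,145.1 ≈ 432.60 → Q = 433 kits
Annual ordering cost = (D/Q)·S = (48,740/433) × 91 = $10,243.28
Annual holding cost  = (Q/2)·H = (433/2) × 47.4 = $10,262.10
Total = $10,243.28 + $10,262.10 = $20,505.38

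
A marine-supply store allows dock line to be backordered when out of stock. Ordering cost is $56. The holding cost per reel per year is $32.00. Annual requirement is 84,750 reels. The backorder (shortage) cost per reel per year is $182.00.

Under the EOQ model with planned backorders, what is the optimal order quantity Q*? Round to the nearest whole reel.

Q* = √(2DS/H) · √((H + b)/b)
   = √(2 × 84,750 × 56 / 32) · √((32 + 182) / 182)
   = 544.633 × 1.0844 ≈ 590.58

591 reels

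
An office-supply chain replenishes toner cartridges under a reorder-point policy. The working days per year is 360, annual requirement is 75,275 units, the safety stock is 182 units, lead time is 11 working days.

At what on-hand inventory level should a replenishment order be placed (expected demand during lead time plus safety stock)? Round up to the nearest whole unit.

2,483 units

Daily demand d = 75,275 / 360 = 209.097 units/day
Demand during lead time = 209.097 × 11 = 2,300.07
Reorder point = 2,300.07 + 182 = 2,482.07 → round up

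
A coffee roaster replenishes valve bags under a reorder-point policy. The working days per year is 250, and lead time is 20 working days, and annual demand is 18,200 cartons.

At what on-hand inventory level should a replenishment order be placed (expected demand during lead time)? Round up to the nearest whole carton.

Daily demand d = 18,200 / 250 = 72.800 cartons/day
Demand during lead time = 72.800 × 20 = 1,456.00
Reorder point = 1,456.00 → round up

1,456 cartons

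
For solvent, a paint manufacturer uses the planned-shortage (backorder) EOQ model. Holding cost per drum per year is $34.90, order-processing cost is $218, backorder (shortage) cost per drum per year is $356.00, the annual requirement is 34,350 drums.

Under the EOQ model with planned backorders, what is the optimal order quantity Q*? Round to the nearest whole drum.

Basic EOQ = √(2·34,350·218/34.9) = 655.079
Backorder adjustment √((H+b)/b) = √((34.9+356)/356) = 1.0479
Q* = 655.079 × 1.0479 ≈ 686.44

686 drums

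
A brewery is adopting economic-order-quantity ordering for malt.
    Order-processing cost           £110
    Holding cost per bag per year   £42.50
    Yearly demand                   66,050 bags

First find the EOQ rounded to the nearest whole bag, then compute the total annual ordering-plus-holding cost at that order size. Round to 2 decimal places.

EOQ = √(2DS/H) = √(2 × 66,050 × 110 / 42.5)
    = √(341,905.88) ≈ 584.73 → Q = 585 bags
Annual ordering cost = (D/Q)·S = (66,050/585) × 110 = £12,419.66
Annual holding cost  = (Q/2)·H = (585/2) × 42.5 = £12,431.25
Total = £12,419.66 + £12,431.25 = £24,850.91

£24,850.91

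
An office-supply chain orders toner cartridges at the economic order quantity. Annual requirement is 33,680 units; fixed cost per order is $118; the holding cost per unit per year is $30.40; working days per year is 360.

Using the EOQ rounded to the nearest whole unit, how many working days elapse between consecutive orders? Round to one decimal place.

5.5 days

Q* = √(2·D·S / H) = √(2·33,680·118 / 30.4) = √261,463.2 ≈ 511.33 → Q = 511 units
Cycle time = (working days × Q)/D = (360 × 511) / 33,680 = 5.462 days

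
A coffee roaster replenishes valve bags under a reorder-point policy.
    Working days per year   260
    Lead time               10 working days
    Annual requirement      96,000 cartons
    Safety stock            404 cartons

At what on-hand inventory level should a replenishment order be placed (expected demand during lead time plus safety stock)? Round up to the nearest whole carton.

4,097 cartons

Daily demand d = 96,000 / 260 = 369.231 cartons/day
Demand during lead time = 369.231 × 10 = 3,692.31
Reorder point = 3,692.31 + 404 = 4,096.31 → round up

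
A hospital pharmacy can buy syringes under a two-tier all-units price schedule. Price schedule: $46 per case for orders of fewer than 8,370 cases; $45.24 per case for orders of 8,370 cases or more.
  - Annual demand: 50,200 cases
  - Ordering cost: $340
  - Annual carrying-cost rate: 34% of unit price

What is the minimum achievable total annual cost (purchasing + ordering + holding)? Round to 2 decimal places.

H₁ = 34%×$46 = $15.6400;  H₂ = 34%×$45.24 = $15.3816
EOQ₁ = √(2×50,200×340/15.6400) = 1,477.37  (< 8,370, feasible at tier 1)
EOQ₂ = √(2×50,200×340/15.3816) = 1,489.72  (< 8,370 → use Q = 8,370 at tier-2 price)
TC(tier 1 (EOQ₁), Q≈1,477.4) = $2,332,306.00
TC(tier 2, Q≈8,370.0) = $2,337,459.18
Minimum at tier 1 (EOQ₁): $2,332,306.00

$2,332,306.00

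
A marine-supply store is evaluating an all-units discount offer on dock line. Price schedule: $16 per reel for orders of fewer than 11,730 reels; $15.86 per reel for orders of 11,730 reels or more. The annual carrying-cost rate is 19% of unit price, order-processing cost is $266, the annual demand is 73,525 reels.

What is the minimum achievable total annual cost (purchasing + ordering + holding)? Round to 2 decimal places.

H₁ = 19%×$16 = $3.0400;  H₂ = 19%×$15.86 = $3.0134
EOQ₁ = √(2×73,525×266/3.0400) = 3,587.04  (< 11,730, feasible at tier 1)
EOQ₂ = √(2×73,525×266/3.0134) = 3,602.84  (< 11,730 → use Q = 11,730 at tier-2 price)
TC(tier 1 (EOQ₁), Q≈3,587.0) = $1,187,304.61
TC(tier 2, Q≈11,730.0) = $1,185,447.41
Minimum at tier 2: $1,185,447.41

$1,185,447.41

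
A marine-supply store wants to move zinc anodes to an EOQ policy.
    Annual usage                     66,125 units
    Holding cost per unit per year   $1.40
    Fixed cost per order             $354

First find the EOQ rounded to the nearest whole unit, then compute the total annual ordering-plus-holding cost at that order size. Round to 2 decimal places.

2DS/H = 2·66,125·354/1.4 = 33,440,357.14
EOQ = √33,440,357.14 ≈ 5,782.76 → Q = 5,783 units
Annual ordering cost = (D/Q)·S = (66,125/5,783) × 354 = $4,047.77
Annual holding cost  = (Q/2)·H = (5,783/2) × 1.4 = $4,048.10
Total = $4,047.77 + $4,048.10 = $8,095.87

$8,095.87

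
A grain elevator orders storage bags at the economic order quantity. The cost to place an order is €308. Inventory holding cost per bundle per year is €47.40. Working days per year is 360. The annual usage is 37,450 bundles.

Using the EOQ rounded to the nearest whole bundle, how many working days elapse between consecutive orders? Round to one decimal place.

EOQ = √(2DS/H) = √(2 × 37,450 × 308 / 47.4)
    = √(486,691.98) ≈ 697.63 → Q = 698 bundles
Cycle time = (working days × Q)/D = (360 × 698) / 37,450 = 6.710 days

6.7 days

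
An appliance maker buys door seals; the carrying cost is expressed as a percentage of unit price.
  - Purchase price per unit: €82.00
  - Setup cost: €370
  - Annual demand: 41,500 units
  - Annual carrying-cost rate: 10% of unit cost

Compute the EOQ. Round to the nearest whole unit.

1,935 units

Carrying cost H = €82 × 10% = €8.2000/unit/yr
2DS/H = 2·41,500·370/8.2 = 3,745,121.95
EOQ = √3,745,121.95 ≈ 1,935.23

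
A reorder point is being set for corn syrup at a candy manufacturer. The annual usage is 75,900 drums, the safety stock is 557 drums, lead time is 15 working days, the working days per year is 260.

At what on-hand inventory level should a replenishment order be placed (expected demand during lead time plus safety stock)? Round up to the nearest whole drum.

4,936 drums

Daily demand d = 75,900 / 260 = 291.923 drums/day
Demand during lead time = 291.923 × 15 = 4,378.85
Reorder point = 4,378.85 + 557 = 4,935.85 → round up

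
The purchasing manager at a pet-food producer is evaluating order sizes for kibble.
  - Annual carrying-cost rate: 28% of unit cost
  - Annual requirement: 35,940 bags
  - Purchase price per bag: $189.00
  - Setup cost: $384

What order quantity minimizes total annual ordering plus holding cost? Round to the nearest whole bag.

722 bags

H = i·C = 0.28 × $189 = $52.9200 per bag-year
Optimal lot size Q* = (2 × 35,940 × $384 / $52.92)^½ ≈ 722.20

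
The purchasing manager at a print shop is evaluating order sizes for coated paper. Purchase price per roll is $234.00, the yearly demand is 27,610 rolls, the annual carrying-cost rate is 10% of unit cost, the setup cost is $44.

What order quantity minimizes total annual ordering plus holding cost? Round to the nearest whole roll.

Holding cost per roll per year: H = 10% × $234 = $23.4000
2DS/H = 2·27,610·44/23.4 = 103,832.48
EOQ = √103,832.48 ≈ 322.23

322 rolls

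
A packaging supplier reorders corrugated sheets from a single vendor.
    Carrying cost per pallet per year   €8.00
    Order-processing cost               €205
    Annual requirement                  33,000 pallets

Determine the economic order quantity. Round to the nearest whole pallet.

Optimal lot size Q* = (2 × 33,000 × €205 / €8)^½ ≈ 1,300.48

1,300 pallets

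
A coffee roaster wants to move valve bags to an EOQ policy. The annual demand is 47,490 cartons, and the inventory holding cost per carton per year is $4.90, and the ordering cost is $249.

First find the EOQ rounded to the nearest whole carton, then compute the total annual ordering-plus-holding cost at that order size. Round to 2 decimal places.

2DS/H = 2·47,490·249/4.9 = 4,826,534.69
EOQ = √4,826,534.69 ≈ 2,196.94 → Q = 2,197 cartons
Annual ordering cost = (D/Q)·S = (47,490/2,197) × 249 = $5,382.34
Annual holding cost  = (Q/2)·H = (2,197/2) × 4.9 = $5,382.65
Total = $5,382.34 + $5,382.65 = $10,764.99

$10,764.99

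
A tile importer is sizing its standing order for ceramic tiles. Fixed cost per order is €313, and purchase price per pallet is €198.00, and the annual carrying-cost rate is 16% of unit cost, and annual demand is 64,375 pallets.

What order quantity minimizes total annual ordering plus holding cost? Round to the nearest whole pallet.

1,128 pallets

H = i·C = 0.16 × €198 = €31.6800 per pallet-year
Optimal lot size Q* = (2 × 64,375 × €313 / €31.68)^½ ≈ 1,127.85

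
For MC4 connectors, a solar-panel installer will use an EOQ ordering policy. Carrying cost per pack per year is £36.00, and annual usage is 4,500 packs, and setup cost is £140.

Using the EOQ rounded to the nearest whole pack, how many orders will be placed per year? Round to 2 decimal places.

2DS/H = 2·4,500·140/36 = 35,000.00
EOQ = √35,000.00 ≈ 187.08 → Q = 187
Orders per year = D/Q = 4,500 / 187 = 24.064

24.06 orders per year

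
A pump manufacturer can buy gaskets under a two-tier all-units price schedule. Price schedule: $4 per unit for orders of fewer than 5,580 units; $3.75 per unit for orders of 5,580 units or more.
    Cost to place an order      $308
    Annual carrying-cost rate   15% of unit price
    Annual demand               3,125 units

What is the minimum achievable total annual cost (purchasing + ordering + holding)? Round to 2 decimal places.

$13,460.62

H₁ = 15%×$4 = $0.6000;  H₂ = 15%×$3.75 = $0.5625
EOQ₁ = √(2×3,125×308/0.6000) = 1,791.18  (< 5,580, feasible at tier 1)
EOQ₂ = √(2×3,125×308/0.5625) = 1,849.92  (< 5,580 → use Q = 5,580 at tier-2 price)
TC(tier 1 (EOQ₁), Q≈1,791.2) = $13,574.71
TC(tier 2, Q≈5,580.0) = $13,460.62
Minimum at tier 2: $13,460.62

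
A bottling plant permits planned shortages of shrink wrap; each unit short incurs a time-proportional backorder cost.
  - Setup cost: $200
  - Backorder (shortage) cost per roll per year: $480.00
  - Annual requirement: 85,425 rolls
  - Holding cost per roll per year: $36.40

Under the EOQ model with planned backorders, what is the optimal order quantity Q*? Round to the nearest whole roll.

Basic EOQ = √(2·85,425·200/36.4) = 968.884
Backorder adjustment √((H+b)/b) = √((36.4+480)/480) = 1.0372
Q* = 968.884 × 1.0372 ≈ 1,004.95

1,005 rolls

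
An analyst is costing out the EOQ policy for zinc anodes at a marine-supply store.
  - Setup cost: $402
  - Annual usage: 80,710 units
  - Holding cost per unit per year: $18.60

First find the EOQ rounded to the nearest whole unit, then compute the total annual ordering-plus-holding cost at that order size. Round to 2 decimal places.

Q* = √(2·D·S / H) = √(2·80,710·402 / 18.6) = √3,488,754.8 ≈ 1,867.82 → Q = 1,868 units
Orders/yr = 80,710/1,868 = 43.207; ordering cost = 43.207 × $402 = $17,369.07
Average inventory = 1,868/2 = 934; holding cost = 934 × $18.6 = $17,372.40
Total = $17,369.07 + $17,372.40 = $34,741.47

$34,741.47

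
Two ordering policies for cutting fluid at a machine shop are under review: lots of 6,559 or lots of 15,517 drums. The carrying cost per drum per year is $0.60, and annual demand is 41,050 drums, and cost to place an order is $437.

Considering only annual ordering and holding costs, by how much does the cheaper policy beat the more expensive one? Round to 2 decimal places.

Annual cost at Q: ordering D·S/Q plus holding Q·H/2.
TC(6,559) = (41,050/6,559)×437 + (6,559/2)×0.6 = $4,702.70
TC(15,517) = (41,050/15,517)×437 + (15,517/2)×0.6 = $5,811.18
|ΔTC| = |$4,702.70 − $5,811.18| = $1,108.48

$1,108.48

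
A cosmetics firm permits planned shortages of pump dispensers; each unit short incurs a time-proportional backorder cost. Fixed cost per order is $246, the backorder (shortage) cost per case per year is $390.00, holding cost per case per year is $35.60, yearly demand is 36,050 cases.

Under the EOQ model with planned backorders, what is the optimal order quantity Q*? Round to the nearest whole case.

Q* = √(2DS/H) · √((H + b)/b)
   = √(2 × 36,050 × 246 / 35.6) · √((35.6 + 390) / 390)
   = 705.846 × 1.0446 ≈ 737.36

737 cases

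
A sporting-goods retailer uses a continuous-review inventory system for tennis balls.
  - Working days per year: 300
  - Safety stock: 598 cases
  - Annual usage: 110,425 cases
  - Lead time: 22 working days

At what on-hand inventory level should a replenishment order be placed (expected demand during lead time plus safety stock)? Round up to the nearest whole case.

8,696 cases

Daily demand d = 110,425 / 300 = 368.083 cases/day
Demand during lead time = 368.083 × 22 = 8,097.83
Reorder point = 8,097.83 + 598 = 8,695.83 → round up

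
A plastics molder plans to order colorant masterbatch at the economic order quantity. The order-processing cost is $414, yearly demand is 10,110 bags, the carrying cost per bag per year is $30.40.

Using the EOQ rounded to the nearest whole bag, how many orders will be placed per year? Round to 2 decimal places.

Optimal lot size Q* = (2 × 10,110 × $414 / $30.4)^½ ≈ 524.75 → Q = 525
Orders per year = D/Q = 10,110 / 525 = 19.257

19.26 orders per year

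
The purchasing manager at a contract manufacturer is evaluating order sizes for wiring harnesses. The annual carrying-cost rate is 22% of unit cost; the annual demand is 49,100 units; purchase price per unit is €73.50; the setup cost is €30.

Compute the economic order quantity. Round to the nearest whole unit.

427 units

H = i·C = 0.22 × €73.5 = €16.1700 per unit-year
Q* = √(2·D·S / H) = √(2·49,100·30 / 16.17) = √182,189.2 ≈ 426.84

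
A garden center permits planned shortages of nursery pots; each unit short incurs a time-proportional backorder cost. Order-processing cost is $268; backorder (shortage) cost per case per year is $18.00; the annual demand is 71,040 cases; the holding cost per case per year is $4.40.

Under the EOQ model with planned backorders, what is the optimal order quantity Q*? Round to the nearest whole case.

3,282 cases

Basic EOQ = √(2·71,040·268/4.4) = 2,941.762
Backorder adjustment √((H+b)/b) = √((4.4+18)/18) = 1.1155
Q* = 2,941.762 × 1.1155 ≈ 3,281.67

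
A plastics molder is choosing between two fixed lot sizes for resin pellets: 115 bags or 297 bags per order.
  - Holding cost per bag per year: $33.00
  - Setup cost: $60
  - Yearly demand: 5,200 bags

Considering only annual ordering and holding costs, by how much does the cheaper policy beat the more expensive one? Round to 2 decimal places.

TC(Q) = (D/Q)S + (Q/2)H
TC(115) = (5,200/115)×60 + (115/2)×33 = $4,610.54
TC(297) = (5,200/297)×60 + (297/2)×33 = $5,951.01
|ΔTC| = |$4,610.54 − $5,951.01| = $1,340.46

$1,340.46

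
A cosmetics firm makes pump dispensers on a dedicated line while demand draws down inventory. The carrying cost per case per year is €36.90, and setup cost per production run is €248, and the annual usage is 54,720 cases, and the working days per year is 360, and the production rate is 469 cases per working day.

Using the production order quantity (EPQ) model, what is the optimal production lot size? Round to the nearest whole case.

1,043 cases

d = 54,720/360 = 152.0000 cases/day;  effective holding cost H(1 − d/p) = 36.9·(1 − 152.0000/469) = 24.94094
Q* = √(2DS / H_eff) = √(2·54,720·248 / 24.94094) ≈ 1,043.18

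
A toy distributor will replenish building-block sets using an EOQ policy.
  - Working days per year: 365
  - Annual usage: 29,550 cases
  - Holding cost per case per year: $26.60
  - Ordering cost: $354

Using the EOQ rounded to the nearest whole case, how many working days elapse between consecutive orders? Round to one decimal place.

11.0 days

2DS/H = 2·29,550·354/26.6 = 786,518.80
EOQ = √786,518.80 ≈ 886.86 → Q = 887 cases
T = Q/D × 365 days = 887/29,550 × 365 = 10.956 days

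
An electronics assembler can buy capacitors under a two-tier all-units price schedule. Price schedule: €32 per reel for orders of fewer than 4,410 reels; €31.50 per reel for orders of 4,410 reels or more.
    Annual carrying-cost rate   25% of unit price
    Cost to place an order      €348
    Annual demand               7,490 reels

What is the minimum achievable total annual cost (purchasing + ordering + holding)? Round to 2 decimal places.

H₁ = 25%×€32 = €8.0000;  H₂ = 25%×€31.50 = €7.8750
EOQ₁ = √(2×7,490×348/8.0000) = 807.24  (< 4,410, feasible at tier 1)
EOQ₂ = √(2×7,490×348/7.8750) = 813.62  (< 4,410 → use Q = 4,410 at tier-2 price)
TC(tier 1 (EOQ₁), Q≈807.2) = €246,137.89
TC(tier 2, Q≈4,410.0) = €253,890.42
Minimum at tier 1 (EOQ₁): €246,137.89

€246,137.89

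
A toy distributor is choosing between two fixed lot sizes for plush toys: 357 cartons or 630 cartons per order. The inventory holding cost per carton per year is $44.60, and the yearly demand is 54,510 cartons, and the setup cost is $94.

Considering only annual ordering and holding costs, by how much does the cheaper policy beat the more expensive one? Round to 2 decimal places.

Annual cost at Q: ordering D·S/Q plus holding Q·H/2.
TC(357) = (54,510/357)×94 + (357/2)×44.6 = $22,313.87
TC(630) = (54,510/630)×94 + (630/2)×44.6 = $22,182.24
Cheaper: Q = 630.  Difference = $131.64

$131.64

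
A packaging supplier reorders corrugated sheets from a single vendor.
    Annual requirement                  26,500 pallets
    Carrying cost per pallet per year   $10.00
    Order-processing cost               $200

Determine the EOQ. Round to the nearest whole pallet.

Q* = √(2·D·S / H) = √(2·26,500·200 / 10) = √1,060,000.0 ≈ 1,029.56

1,030 pallets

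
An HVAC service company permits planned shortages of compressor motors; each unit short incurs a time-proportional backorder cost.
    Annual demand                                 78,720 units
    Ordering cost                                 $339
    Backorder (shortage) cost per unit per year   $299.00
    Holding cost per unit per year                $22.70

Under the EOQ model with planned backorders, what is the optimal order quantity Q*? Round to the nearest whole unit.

Q* = √(2DS/H) · √((H + b)/b)
   = √(2 × 78,720 × 339 / 22.7) · √((22.7 + 299) / 299)
   = 1,533.361 × 1.0373 ≈ 1,590.50

1,591 units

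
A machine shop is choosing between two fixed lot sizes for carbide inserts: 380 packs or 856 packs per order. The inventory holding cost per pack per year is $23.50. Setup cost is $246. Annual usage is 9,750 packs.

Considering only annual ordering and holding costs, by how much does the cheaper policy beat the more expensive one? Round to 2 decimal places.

$2,083.14

Annual cost at Q: ordering D·S/Q plus holding Q·H/2.
TC(380) = (9,750/380)×246 + (380/2)×23.5 = $10,776.84
TC(856) = (9,750/856)×246 + (856/2)×23.5 = $12,859.99
|ΔTC| = |$10,776.84 − $12,859.99| = $2,083.14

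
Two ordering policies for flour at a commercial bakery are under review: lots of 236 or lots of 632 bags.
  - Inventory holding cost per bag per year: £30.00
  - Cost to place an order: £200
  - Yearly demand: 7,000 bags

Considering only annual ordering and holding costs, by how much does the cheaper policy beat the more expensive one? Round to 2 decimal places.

For each Q, cost = (D/Q)·S + (Q/2)·H.
TC(236) = (7,000/236)×200 + (236/2)×30 = £9,472.20
TC(632) = (7,000/632)×200 + (632/2)×30 = £11,695.19
Cheaper: Q = 236.  Difference = £2,222.99

£2,222.99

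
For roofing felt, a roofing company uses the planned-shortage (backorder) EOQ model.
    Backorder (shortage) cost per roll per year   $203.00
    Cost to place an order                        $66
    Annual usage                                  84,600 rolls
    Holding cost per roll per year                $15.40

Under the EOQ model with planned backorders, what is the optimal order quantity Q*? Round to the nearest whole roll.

Q* = √(2DS/H) · √((H + b)/b)
   = √(2 × 84,600 × 66 / 15.4) · √((15.4 + 203) / 203)
   = 851.553 × 1.0372 ≈ 883.26

883 rolls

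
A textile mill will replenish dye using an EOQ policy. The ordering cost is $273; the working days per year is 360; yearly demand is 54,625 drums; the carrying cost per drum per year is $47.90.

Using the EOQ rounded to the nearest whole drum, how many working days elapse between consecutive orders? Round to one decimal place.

5.2 days

Optimal lot size Q* = (2 × 54,625 × $273 / $47.9)^½ ≈ 789.09 → Q = 789 drums
Cycle time = (working days × Q)/D = (360 × 789) / 54,625 = 5.200 days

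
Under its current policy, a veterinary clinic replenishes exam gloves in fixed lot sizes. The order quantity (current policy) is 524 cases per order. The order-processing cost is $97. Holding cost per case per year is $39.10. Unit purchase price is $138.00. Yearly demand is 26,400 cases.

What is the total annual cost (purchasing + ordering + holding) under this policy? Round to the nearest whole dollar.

Orders/yr = 26,400/524 = 50.382; ordering cost = 50.382 × $97 = $4,887.02
Average inventory = 524/2 = 262; holding cost = 262 × $39.1 = $10,244.20
Purchase cost = D·C = 26,400 × 138 = $3,643,200.00
Total = $4,887.02 + $10,244.20 + $3,643,200.00 = $3,658,331.22

$3,658,331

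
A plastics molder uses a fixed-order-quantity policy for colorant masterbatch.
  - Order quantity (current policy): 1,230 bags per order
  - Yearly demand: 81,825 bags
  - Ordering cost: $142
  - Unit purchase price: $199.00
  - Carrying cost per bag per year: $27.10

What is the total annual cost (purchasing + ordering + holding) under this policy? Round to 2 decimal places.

$16,309,287.96

Ordering: D/Q × S = 81,825/1,230 × $142 = $9,446.46
Holding:  Q/2 × H = 1,230/2 × $27.1 = $16,666.50
Purchase cost = D·C = 81,825 × 199 = $16,283,175.00
Total = $9,446.46 + $16,666.50 + $16,283,175.00 = $16,309,287.96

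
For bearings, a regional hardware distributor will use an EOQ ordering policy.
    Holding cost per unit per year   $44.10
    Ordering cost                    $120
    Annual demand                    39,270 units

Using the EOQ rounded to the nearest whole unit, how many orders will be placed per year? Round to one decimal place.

Q* = √(2·D·S / H) = √(2·39,270·120 / 44.1) = √213,714.3 ≈ 462.29 → Q = 462
N = D/Q = 39,270/462 ≈ 85.000 orders/yr

85.0 orders per year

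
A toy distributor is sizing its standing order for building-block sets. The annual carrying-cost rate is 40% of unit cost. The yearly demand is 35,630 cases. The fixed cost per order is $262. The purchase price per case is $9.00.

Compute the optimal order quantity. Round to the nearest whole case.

H = i·C = 0.4 × $9 = $3.6000 per case-year
EOQ = √(2DS/H) = √(2 × 35,630 × 262 / 3.6)
    = √(5,186,144.44) ≈ 2,277.31

2,277 cases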